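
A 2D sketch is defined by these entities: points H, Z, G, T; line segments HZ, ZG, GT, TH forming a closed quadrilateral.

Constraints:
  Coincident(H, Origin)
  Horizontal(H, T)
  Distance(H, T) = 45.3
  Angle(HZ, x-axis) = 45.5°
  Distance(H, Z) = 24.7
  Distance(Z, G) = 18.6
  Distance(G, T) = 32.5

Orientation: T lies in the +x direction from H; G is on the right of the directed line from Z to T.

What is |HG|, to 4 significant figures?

12.81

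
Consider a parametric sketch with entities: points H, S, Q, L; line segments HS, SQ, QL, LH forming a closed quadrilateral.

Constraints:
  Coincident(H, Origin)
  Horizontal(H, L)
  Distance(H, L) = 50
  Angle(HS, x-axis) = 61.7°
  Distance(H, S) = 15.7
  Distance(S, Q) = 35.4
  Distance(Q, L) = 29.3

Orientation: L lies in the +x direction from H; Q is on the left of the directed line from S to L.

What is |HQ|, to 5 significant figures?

48.633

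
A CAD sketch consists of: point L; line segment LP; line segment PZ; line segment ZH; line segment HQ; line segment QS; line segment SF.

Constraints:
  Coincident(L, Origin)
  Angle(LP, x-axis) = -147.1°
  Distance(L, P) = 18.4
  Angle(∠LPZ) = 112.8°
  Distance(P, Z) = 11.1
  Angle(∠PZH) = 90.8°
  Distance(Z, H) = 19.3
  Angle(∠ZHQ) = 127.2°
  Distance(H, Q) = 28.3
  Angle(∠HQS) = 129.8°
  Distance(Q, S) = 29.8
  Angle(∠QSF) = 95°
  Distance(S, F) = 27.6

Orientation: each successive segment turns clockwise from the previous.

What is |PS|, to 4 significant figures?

50.30

∠ZHQ = 127.2° gives HQ at 3.700° from the x-axis; with |HQ| = 28.3, Q = (14.27, 14.18). ∠HQS = 129.8° gives QS at -46.50° from the x-axis; with |QS| = 29.8, S = (34.79, -7.435). Then |PS| = |S − P| = 50.30.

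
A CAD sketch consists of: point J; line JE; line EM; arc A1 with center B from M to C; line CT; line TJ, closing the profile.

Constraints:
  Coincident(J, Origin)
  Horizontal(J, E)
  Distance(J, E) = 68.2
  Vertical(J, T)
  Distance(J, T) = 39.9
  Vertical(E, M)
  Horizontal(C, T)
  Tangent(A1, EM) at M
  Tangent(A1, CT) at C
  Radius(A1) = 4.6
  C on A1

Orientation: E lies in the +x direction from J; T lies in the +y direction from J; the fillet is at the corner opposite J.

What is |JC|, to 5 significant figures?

75.080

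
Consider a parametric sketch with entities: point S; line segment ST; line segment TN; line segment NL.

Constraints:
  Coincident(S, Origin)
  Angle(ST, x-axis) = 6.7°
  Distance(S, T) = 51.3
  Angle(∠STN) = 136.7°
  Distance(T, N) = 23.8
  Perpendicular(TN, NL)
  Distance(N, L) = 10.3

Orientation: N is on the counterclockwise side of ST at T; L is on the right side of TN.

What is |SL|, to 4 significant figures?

76.20

∠STN = 136.7°, so TN runs at 6.7° + (180° − 136.7°) = 50.00° from the x-axis; with |TN| = 23.8, N = T + 23.8·(cos 50.00°, sin 50.00°) = (66.25, 24.22). The perpendicularity gives NL at right angles to TN; with |NL| = 10.3 on the right of TN, L = N + 10.3·(0.7660, -0.6428) = (74.14, 17.60). Then |SL| = |L − S| = 76.20.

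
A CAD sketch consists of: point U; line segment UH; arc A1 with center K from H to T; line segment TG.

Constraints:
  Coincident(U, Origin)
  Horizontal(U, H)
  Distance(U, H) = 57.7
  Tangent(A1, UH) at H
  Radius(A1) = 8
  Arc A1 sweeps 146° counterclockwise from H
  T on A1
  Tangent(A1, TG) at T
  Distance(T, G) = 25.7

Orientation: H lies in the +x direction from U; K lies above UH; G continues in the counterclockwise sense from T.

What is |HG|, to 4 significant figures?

33.53

On A1, H sits at bearing -90° from K; a 146° counterclockwise sweep puts T at bearing 56°, so T = K + 8.0·(cos 56°, sin 56°) = (62.17, 14.63). Tangency of A1 to TG means the radius KT is perpendicular to TG, so TG runs along (−sin 56°, cos 56°); with |TG| = 25.7, G = (40.87, 29.00). Then |HG| = |G − H| = 33.53.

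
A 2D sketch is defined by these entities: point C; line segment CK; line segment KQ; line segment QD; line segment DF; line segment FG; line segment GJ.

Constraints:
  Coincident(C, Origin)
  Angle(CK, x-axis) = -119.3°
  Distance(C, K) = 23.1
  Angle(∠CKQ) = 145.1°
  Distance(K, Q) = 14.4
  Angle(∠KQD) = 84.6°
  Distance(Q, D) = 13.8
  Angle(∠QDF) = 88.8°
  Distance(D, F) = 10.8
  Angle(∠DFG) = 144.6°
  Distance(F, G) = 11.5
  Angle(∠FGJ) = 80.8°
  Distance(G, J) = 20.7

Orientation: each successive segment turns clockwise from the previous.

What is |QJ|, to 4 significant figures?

9.297

∠DFG = 144.6° gives FG at -16.20° from the x-axis; with |FG| = 11.5, G = (-7.837, -13.13). ∠FGJ = 80.8° gives GJ at -115.4° from the x-axis; with |GJ| = 20.7, J = (-16.72, -31.83). Then |QJ| = |J − Q| = 9.297.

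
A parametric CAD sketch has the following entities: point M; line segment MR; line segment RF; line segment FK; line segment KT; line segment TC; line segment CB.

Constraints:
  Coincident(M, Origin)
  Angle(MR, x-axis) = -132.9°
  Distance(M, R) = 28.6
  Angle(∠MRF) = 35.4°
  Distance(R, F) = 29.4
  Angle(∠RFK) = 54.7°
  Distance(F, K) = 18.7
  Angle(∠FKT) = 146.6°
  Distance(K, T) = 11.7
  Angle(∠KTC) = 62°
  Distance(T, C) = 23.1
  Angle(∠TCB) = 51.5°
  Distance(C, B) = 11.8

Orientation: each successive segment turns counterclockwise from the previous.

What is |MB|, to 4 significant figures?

12.51

M is at the origin; MR runs at -132.9° with length 28.6, so R = (-19.47, -20.95). ∠MRF = 35.4° gives RF at 11.70° from the x-axis; with |RF| = 29.4, F = (9.321, -14.99). ∠RFK = 54.7° gives FK at 137.0° from the x-axis; with |FK| = 18.7, K = (-4.356, -2.235). ∠FKT = 146.6° gives KT at 170.4° from the x-axis; with |KT| = 11.7, T = (-15.89, -0.2842). ∠KTC = 62.0° gives TC at -71.60° from the x-axis; with |TC| = 23.1, C = (-8.600, -22.20). ∠TCB = 51.5° gives CB at 56.90° from the x-axis; with |CB| = 11.8, B = (-2.156, -12.32). Then |MB| = |B − M| = 12.51.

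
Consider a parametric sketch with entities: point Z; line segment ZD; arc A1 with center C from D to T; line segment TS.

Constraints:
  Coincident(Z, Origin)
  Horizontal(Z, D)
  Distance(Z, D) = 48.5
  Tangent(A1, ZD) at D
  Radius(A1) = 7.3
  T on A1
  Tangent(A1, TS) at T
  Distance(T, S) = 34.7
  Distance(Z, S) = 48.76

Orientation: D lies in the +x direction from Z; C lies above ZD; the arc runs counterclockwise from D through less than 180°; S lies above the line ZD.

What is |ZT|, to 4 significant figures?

55.28

Z is at the origin; ZD is horizontal with |ZD| = 48.5 and D on the +x side, so D = (48.50, 0.000). Tangency of A1 to ZD means the radius CD is perpendicular to ZD, so C = D + (0, 7.3) = (48.50, 7.300). Since CT ⟂ TS (tangency), |CS| = √(7.3² + 34.7²) = 35.46 regardless of where T sits on A1. So S lies on both circle(Z, 48.76) and circle(C, 35.46); the above-ZD intersection is S = (30.64, 37.93). T is the foot of the tangent from S: T = (53.91, 12.20).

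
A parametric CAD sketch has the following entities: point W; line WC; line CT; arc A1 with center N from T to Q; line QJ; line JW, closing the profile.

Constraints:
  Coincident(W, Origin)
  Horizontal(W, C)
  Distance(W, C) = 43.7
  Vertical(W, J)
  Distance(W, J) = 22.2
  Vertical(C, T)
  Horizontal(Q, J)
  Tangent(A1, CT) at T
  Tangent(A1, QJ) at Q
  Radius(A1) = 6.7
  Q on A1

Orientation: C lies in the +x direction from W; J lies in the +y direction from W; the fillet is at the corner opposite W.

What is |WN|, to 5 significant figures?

40.115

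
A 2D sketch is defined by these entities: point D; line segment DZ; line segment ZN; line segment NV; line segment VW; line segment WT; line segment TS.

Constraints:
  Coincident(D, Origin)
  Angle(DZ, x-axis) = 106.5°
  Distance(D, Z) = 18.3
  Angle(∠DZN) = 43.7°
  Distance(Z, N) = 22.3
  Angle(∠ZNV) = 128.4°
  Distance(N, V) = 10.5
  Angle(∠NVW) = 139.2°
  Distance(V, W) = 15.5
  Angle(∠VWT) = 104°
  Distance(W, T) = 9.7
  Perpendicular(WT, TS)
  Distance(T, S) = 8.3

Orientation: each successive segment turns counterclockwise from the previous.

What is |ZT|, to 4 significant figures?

31.74

∠NVW = 139.2° gives VW at -24.80° from the x-axis; with |VW| = 15.5, W = (3.017, -18.35). ∠VWT = 104.0° gives WT at 51.20° from the x-axis; with |WT| = 9.7, T = (9.095, -10.79). Then |ZT| = |T − Z| = 31.74.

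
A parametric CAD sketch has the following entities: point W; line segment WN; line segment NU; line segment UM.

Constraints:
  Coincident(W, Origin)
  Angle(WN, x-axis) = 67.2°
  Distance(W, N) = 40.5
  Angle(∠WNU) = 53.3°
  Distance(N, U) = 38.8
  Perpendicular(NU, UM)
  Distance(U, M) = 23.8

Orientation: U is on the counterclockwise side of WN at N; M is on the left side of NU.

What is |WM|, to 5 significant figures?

16.978

∠WNU = 53.3°, so NU runs at 67.2° + (180° − 53.3°) = 193.90° from the x-axis; with |NU| = 38.8, U = N + 38.8·(cos 193.90°, sin 193.90°) = (-21.969, 28.015). NU ⟂ UM; with |UM| = 23.8 on the left of NU, M = U + 23.8·(0.24023, -0.97072) = (-16.252, 4.9116). Then |WM| = |M − W| = 16.978.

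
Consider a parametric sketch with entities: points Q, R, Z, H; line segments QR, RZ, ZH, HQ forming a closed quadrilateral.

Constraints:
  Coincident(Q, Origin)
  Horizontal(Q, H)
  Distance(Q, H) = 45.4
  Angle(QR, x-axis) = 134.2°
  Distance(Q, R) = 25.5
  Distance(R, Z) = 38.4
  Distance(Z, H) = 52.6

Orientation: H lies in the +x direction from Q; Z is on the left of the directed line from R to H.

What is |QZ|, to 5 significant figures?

43.333

Q is at the origin; Q and H share the same y with |QH| = 45.4 and H in +x, so H = (45.4, 0). QR runs at 134.2° with |QR| = 25.5, so R = (-17.778, 18.281). Z is determined by |RZ| = 38.4 and |ZH| = 52.6 together: it lies at the intersection of circle(R, 38.4) and circle(H, 52.6). With |RH| = 65.769, the foot of the radical line on RH is 23.061 from R and the perpendicular offset is √(38.4² − 23.061²) = 30.704. Taking the left-of-RH solution: Z = (12.909, 41.365).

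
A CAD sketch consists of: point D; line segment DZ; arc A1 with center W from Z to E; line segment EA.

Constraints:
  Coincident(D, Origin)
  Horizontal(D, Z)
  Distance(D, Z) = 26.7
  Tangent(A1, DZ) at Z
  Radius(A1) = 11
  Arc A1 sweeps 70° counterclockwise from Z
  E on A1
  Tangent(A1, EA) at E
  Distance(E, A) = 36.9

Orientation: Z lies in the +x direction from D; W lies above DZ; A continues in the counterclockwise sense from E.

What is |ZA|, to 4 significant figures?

47.79

D is at the origin; D and Z share the same y with |DZ| = 26.7 and Z on the +x side, so Z = (26.70, 0.000). Tangency of A1 to DZ means the radius WZ is perpendicular to DZ, so W = Z + (0, 11) = (26.70, 11.00). On A1, Z sits at bearing -90° from W; a 70° counterclockwise sweep puts E at bearing -20°, so E = W + 11.0·(cos -20°, sin -20°) = (37.04, 7.238). Tangency of A1 to EA means the radius WE is perpendicular to EA, so EA runs along (−sin -20°, cos -20°); with |EA| = 36.9, A = (49.66, 41.91). Then |ZA| = |A − Z| = 47.79.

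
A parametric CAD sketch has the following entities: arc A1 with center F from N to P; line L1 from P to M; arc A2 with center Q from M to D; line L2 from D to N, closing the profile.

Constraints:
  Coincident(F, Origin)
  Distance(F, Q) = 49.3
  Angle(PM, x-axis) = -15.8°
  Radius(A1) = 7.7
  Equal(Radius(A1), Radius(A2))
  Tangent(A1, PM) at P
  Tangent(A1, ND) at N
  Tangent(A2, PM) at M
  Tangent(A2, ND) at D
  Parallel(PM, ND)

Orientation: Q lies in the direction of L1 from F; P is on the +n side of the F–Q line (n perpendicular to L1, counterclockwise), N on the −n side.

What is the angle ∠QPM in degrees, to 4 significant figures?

8.877°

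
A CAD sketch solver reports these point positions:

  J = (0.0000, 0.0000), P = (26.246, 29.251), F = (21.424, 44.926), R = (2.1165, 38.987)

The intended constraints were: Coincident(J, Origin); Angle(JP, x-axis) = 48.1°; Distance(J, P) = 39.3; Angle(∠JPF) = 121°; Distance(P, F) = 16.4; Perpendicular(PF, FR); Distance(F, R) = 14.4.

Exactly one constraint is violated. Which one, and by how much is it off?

Distance(F, R) = 14.4 — off by 5.80.

J = (0.00, 0.00) ✓; JP at 48.10° ✓; |JP| = 39.30 ✓; ∠JPF = 121.0° ✓; |PF| = 16.40 ✓; ∠(PF, FR) = 90.00° ✓; |FR| = 20.20 ✗.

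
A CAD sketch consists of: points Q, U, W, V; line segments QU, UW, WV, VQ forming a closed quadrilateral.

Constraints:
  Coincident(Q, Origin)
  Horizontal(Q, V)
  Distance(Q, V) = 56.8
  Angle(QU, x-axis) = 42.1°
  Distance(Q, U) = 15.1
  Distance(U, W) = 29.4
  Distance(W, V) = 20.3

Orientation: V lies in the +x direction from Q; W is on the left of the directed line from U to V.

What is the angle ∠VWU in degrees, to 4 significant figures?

139.3°

Q is at the origin; Q and V share the same y with |QV| = 56.8 and V in +x, so V = (56.8, 0). QU runs at 42.1° with |QU| = 15.1, so U = (11.20, 10.12). W is determined by |UW| = 29.4 and |WV| = 20.3 together: it lies at the intersection of circle(U, 29.4) and circle(V, 20.3). With |UV| = 46.71, the foot of the radical line on UV is 28.19 from U and the perpendicular offset is √(29.4² − 28.19²) = 8.331. Taking the left-of-UV solution: W = (40.53, 12.15).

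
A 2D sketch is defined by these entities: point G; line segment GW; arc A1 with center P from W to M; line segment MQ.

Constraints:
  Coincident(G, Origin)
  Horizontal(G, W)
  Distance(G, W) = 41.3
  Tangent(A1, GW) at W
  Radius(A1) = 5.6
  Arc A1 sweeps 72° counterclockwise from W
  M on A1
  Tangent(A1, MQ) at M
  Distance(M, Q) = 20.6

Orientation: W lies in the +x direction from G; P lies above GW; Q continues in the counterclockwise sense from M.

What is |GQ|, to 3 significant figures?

58.0

G is at the origin; G and W share the same y with |GW| = 41.3 and W on the +x side, so W = (41.3, 0.00). Since A1 is tangent to GW there, PW ⟂ GW, so P = W + (0, 5.6) = (41.3, 5.60). On A1, W sits at bearing -90° from P; a 72° counterclockwise sweep puts M at bearing -18°, so M = P + 5.6·(cos -18°, sin -18°) = (46.6, 3.87). A1 meets MQ tangentially, so PM is at right angles to MQ, so MQ runs along (−sin -18°, cos -18°); with |MQ| = 20.6, Q = (53.0, 23.5). Then |GQ| = |Q − G| = 58.0.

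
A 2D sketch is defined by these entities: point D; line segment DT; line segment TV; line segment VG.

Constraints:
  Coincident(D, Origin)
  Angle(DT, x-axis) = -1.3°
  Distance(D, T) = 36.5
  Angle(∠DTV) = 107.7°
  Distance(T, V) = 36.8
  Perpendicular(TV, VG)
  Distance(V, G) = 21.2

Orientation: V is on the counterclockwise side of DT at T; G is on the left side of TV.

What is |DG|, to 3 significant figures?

49.8

D is at the origin; DT runs at -1.3° with length 36.5, so T = 36.5·(cos -1.3°, sin -1.3°) = (36.5, -0.828). ∠DTV = 107.7°, so TV runs at -1.3° + (180° − 107.7°) = 71.0° from the x-axis; with |TV| = 36.8, V = T + 36.8·(cos 71.0°, sin 71.0°) = (48.5, 34.0). TV ⟂ VG; with |VG| = 21.2 on the left of TV, G = V + 21.2·(-0.946, 0.326) = (28.4, 40.9). Then |DG| = |G − D| = 49.8.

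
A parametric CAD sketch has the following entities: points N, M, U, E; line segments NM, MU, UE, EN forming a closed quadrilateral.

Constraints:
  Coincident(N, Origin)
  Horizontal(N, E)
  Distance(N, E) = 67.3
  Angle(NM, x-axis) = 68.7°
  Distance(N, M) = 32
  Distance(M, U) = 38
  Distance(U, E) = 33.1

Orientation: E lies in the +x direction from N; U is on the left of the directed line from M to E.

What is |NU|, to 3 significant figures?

56.9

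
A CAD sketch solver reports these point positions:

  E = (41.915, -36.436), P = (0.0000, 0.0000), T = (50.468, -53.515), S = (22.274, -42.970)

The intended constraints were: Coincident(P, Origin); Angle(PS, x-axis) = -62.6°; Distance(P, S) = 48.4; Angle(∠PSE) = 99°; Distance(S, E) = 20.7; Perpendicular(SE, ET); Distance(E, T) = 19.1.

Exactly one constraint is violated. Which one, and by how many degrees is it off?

Perpendicular(SE, ET) — off by 8.20°.

P = (0.00, 0.00) ✓; PS at -62.60° ✓; |PS| = 48.40 ✓; ∠PSE = 99.00° ✓; |SE| = 20.70 ✓; ∠(SE, ET) = 81.80° ✗; |ET| = 19.10 ✓.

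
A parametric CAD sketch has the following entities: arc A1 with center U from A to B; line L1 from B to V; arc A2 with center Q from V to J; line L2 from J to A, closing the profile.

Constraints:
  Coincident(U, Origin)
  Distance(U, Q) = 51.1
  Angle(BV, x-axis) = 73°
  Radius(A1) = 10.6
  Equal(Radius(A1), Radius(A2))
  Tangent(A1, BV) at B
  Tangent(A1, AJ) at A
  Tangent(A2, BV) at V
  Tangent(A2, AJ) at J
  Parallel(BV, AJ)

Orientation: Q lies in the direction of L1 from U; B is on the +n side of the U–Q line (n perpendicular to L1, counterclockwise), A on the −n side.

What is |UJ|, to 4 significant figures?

52.19

The slot axis is L1's direction at 73.0°, so u = (cos 73.0°, sin 73.0°) = (0.2924, 0.9563) and n = (−sin 73.0°, cos 73.0°) = (-0.9563, 0.2924). U is at the origin and Q lies 51.1 along u from U, so Q = 51.1·u = (14.94, 48.87). Tangency of A1 to both parallel lines with radius 10.6 puts B and A at U ± 10.6·n: B = (-10.14, 3.099), A = (10.14, -3.099). Equal radii place V and J the same way about Q: V = Q + 10.6·n = (4.803, 51.97), J = Q − 10.6·n = (25.08, 45.77). Then |UJ| = |J − U| = 52.19.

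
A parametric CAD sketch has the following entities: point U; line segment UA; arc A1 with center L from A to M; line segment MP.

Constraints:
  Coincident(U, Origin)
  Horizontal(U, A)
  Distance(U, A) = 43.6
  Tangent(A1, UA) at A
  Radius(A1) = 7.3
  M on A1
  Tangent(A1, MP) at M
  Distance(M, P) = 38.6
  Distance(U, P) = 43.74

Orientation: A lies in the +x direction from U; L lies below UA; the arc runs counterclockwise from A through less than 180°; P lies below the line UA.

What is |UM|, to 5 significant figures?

37.262

U is at the origin; UA is horizontal with |UA| = 43.6 and A on the +x side, so A = (43.600, 0.0000). Tangency of A1 to UA means the radius LA is perpendicular to UA, so L = A + (0, -7.3) = (43.600, -7.3000). Since LM ⟂ MP (tangency), |LP| = √(7.3² + 38.6²) = 39.284 regardless of where M sits on A1. So P lies on both circle(U, 43.74) and circle(L, 39.284); the below-UA intersection is P = (20.154, -38.820). M is the foot of the tangent from P: M = (37.035, -4.1074).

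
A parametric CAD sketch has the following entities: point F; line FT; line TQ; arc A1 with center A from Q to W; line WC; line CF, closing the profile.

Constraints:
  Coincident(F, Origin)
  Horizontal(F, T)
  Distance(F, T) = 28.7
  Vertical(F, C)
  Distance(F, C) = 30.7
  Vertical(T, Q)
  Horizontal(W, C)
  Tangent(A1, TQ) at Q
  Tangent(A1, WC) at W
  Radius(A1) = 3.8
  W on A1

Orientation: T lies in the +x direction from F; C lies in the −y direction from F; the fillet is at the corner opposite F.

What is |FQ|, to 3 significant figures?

39.3

F is at the origin; FT is horizontal with |FT| = 28.7 and T on the +x side, so T = (28.7, 0.00). FC is vertical with |FC| = 30.7 and C on the −y side, so C = (0.00, -30.7). The virtual corner opposite F is at (28.7, -30.7). A1 meets TQ tangentially, so AQ is at right angles to TQ and the tangent condition forces AW to be normal to WC, with radius 3.8, so the center A sits 3.8 in from both sides at A = (24.9, -26.9). That places the tangent points at Q = (28.7, -26.9) on TQ and W = (24.9, -30.7) on WC. Then |FQ| = |Q − F| = 39.3.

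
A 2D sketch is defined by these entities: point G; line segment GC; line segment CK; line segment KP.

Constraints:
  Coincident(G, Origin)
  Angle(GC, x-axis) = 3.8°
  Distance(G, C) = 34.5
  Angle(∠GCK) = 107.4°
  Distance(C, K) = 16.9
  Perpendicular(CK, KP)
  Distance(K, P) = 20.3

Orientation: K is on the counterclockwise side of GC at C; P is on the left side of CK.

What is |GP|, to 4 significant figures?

30.00

∠GCK = 107.4°, so CK runs at 3.8° + (180° − 107.4°) = 76.40° from the x-axis; with |CK| = 16.9, K = C + 16.9·(cos 76.40°, sin 76.40°) = (38.40, 18.71). CK is perpendicular to KP; with |KP| = 20.3 on the left of CK, P = K + 20.3·(-0.9720, 0.2351) = (18.67, 23.49). Then |GP| = |P − G| = 30.00.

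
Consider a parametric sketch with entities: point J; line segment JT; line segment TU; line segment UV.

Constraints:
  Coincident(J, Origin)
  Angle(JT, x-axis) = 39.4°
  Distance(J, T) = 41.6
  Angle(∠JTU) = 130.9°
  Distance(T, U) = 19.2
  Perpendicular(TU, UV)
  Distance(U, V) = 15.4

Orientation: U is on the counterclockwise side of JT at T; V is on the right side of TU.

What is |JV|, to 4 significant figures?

65.96

J is at the origin; JT runs at 39.4° with length 41.6, so T = 41.6·(cos 39.4°, sin 39.4°) = (32.15, 26.40). ∠JTU = 130.9°, so TU runs at 39.4° + (180° − 130.9°) = 88.50° from the x-axis; with |TU| = 19.2, U = T + 19.2·(cos 88.50°, sin 88.50°) = (32.65, 45.60). The perpendicularity gives UV at right angles to TU; with |UV| = 15.4 on the right of TU, V = U + 15.4·(0.9997, -0.02618) = (48.04, 45.20). Then |JV| = |V − J| = 65.96.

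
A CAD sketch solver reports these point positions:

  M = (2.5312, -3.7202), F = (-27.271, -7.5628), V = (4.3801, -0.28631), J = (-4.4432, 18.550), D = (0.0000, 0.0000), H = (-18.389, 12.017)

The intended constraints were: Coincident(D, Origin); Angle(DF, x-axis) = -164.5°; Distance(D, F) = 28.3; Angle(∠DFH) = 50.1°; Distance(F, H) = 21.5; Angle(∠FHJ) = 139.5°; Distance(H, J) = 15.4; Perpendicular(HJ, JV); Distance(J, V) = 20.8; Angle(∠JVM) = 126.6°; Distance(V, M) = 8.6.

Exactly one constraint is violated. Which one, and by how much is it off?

Distance(V, M) = 8.6 — off by 4.70.

D = (0.00, 0.00) ✓; DF at -164.5° ✓; |DF| = 28.30 ✓; ∠DFH = 50.10° ✓; |FH| = 21.50 ✓; ∠FHJ = 139.5° ✓; |HJ| = 15.40 ✓; ∠(HJ, JV) = 90.00° ✓; |JV| = 20.80 ✓; ∠JVM = 126.6° ✓; |VM| = 3.900 ✗.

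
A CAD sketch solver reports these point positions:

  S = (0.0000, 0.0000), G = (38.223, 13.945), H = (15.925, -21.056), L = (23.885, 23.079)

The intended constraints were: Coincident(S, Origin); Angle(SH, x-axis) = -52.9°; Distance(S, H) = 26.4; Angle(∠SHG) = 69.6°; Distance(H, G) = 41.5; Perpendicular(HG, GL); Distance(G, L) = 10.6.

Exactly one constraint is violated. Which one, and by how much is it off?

Distance(G, L) = 10.6 — off by 6.40.

S = (0.00, 0.00) ✓; SH at -52.90° ✓; |SH| = 26.40 ✓; ∠SHG = 69.60° ✓; |HG| = 41.50 ✓; ∠(HG, GL) = 90.00° ✓; |GL| = 17.00 ✗.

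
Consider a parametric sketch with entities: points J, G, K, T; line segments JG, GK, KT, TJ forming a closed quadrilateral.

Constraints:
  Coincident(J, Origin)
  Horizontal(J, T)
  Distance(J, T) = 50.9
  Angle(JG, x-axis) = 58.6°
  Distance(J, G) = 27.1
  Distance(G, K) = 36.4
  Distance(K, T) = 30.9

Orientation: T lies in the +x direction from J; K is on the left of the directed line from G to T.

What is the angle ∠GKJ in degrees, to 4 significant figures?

19.57°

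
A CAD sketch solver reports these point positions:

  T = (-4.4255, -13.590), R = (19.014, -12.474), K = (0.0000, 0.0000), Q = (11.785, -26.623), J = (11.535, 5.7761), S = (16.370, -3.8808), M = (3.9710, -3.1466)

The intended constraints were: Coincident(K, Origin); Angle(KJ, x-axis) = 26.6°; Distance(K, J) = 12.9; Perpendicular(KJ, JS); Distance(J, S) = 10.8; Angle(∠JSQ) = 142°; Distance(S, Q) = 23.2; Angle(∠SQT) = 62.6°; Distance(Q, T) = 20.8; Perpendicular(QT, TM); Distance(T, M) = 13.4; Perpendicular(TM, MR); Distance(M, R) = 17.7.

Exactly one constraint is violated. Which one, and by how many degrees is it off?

Perpendicular(TM, MR) — off by 7.00°.

K = (0.00, 0.00) ✓; KJ at 26.60° ✓; |KJ| = 12.90 ✓; ∠(KJ, JS) = 90.00° ✓; |JS| = 10.80 ✓; ∠JSQ = 142.0° ✓; |SQ| = 23.20 ✓; ∠SQT = 62.60° ✓; |QT| = 20.80 ✓; ∠(QT, TM) = 90.00° ✓; |TM| = 13.40 ✓; ∠(TM, MR) = 83.00° ✗; |MR| = 17.70 ✓.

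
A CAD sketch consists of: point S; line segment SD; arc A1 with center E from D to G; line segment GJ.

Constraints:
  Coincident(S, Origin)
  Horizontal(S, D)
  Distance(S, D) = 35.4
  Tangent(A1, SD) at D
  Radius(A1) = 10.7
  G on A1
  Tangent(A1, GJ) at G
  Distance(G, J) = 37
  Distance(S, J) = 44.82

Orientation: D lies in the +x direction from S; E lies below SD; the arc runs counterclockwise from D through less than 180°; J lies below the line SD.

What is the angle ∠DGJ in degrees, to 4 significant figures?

143.9°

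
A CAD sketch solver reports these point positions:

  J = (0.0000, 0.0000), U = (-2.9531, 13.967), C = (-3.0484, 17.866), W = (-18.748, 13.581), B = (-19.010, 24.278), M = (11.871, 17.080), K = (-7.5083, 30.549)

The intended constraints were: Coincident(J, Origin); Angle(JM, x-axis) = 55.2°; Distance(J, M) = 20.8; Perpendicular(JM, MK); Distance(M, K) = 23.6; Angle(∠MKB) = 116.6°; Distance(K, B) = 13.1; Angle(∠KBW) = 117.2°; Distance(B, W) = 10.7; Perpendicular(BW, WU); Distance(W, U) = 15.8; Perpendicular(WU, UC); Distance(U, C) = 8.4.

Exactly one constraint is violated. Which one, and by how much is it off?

Distance(U, C) = 8.4 — off by 4.50.

J = (0.00, 0.00) ✓; JM at 55.20° ✓; |JM| = 20.80 ✓; ∠(JM, MK) = 90.00° ✓; |MK| = 23.60 ✓; ∠MKB = 116.6° ✓; |KB| = 13.10 ✓; ∠KBW = 117.2° ✓; |BW| = 10.70 ✓; ∠(BW, WU) = 90.00° ✓; |WU| = 15.80 ✓; ∠(WU, UC) = 90.00° ✓; |UC| = 3.900 ✗.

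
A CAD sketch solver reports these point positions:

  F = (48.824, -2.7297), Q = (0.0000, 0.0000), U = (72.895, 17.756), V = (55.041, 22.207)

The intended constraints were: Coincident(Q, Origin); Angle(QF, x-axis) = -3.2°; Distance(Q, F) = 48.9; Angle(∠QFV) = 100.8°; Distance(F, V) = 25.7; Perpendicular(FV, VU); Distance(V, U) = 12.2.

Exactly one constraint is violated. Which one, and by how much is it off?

Distance(V, U) = 12.2 — off by 6.20.

Q = (0.00, 0.00) ✓; QF at -3.200° ✓; |QF| = 48.90 ✓; ∠QFV = 100.8° ✓; |FV| = 25.70 ✓; ∠(FV, VU) = 90.00° ✓; |VU| = 18.40 ✗.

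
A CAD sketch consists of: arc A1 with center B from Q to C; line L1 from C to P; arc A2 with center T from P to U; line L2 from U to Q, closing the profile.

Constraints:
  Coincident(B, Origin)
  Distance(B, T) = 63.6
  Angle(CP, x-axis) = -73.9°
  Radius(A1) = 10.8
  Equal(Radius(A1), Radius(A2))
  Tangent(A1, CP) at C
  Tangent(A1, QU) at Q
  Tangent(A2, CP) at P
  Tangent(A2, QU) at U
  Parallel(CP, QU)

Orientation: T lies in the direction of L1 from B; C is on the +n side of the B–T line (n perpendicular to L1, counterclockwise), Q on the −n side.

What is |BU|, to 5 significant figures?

64.510

The slot axis is L1's direction at -73.9°, so u = (cos -73.9°, sin -73.9°) = (0.27731, -0.96078) and n = (−sin -73.9°, cos -73.9°) = (0.96078, 0.27731). B is at the origin and T lies 63.6 along u from B, so T = 63.6·u = (17.637, -61.106). Tangency of A1 to both parallel lines with radius 10.8 puts C and Q at B ± 10.8·n: C = (10.376, 2.9950), Q = (-10.376, -2.9950). Equal radii place P and U the same way about T: P = T + 10.8·n = (28.014, -58.111), U = T − 10.8·n = (7.2608, -64.101). Then |BU| = |U − B| = 64.510.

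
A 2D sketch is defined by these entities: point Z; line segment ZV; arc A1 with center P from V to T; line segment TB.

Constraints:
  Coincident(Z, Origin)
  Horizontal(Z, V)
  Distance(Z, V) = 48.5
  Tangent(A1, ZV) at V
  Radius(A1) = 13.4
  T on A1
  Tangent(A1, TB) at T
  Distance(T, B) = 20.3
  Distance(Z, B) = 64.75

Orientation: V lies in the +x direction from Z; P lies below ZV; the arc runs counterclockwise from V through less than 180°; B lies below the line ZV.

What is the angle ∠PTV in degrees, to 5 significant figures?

23.059°

Checks: ∠(PV, VZ) = 90.00° ✓; |PT| = 13.40 ✓; ∠(PT, TB) = 90.00° ✓; |TB| = 20.30 ✓; |ZB| = 64.75 ✓.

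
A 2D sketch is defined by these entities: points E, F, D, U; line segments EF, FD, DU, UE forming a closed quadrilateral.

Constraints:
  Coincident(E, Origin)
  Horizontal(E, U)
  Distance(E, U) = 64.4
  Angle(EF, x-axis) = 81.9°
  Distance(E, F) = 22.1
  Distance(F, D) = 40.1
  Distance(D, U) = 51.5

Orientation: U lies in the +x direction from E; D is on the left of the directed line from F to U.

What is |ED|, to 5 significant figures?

57.042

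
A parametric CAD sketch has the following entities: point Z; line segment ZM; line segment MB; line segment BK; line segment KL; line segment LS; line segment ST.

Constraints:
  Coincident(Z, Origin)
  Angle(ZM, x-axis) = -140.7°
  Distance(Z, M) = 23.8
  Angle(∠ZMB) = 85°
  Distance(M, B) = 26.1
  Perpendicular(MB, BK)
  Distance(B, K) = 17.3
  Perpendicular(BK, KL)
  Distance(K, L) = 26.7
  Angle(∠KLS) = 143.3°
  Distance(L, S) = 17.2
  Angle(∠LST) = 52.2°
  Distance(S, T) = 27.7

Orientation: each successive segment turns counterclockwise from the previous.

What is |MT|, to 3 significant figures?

12.3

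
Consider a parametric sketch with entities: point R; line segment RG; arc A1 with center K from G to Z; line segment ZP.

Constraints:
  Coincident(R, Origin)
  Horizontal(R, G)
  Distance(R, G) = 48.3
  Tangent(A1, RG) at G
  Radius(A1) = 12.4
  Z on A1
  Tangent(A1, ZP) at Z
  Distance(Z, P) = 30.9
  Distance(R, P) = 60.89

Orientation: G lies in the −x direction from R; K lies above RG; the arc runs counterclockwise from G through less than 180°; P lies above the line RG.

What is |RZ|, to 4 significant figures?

38.84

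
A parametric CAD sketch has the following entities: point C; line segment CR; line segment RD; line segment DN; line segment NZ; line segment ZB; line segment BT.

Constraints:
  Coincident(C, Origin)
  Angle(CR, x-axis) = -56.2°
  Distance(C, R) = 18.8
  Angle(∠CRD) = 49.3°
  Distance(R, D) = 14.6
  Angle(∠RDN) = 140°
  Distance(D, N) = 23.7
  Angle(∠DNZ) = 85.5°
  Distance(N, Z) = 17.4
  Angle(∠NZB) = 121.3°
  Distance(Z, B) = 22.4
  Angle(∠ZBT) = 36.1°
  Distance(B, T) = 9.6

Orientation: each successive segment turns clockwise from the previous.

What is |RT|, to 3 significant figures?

20.3

C is at the origin; CR runs at -56.2° with length 18.8, so R = (10.5, -15.6). ∠CRD = 49.3° gives RD at 173° from the x-axis; with |RD| = 14.6, D = (-4.04, -13.9). ∠RDN = 140.0° gives DN at 133° from the x-axis; with |DN| = 23.7, N = (-20.2, 3.44). ∠DNZ = 85.5° gives NZ at 38.6° from the x-axis; with |NZ| = 17.4, Z = (-6.63, 14.3). ∠NZB = 121.3° gives ZB at -20.1° from the x-axis; with |ZB| = 22.4, B = (14.4, 6.59). ∠ZBT = 36.1° gives BT at -164° from the x-axis; with |BT| = 9.6, T = (5.18, 3.95). Then |RT| = |T − R| = 20.3.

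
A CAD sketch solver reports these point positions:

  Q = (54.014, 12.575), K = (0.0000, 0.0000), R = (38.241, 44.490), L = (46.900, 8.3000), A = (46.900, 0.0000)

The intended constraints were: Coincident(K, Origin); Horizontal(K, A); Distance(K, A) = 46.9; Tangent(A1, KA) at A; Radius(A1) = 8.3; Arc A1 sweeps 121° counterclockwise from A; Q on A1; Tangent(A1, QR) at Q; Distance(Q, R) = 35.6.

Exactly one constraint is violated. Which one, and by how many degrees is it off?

Tangent(A1, QR) at Q — off by 4.70°.

K = (0.00, 0.00) ✓; K.y = 0.00, A.y = 0.00 ✓; |KA| = 46.90 ✓; ∠(LA, AK) = 90.00° ✓; |LA| = 8.300 ✓; bearing(L→Q) − bearing(L→A) = 121.0° ✓; |LQ| = 8.300 ✓; ∠(LQ, QR) = 94.70° ✗; |QR| = 35.60 ✓.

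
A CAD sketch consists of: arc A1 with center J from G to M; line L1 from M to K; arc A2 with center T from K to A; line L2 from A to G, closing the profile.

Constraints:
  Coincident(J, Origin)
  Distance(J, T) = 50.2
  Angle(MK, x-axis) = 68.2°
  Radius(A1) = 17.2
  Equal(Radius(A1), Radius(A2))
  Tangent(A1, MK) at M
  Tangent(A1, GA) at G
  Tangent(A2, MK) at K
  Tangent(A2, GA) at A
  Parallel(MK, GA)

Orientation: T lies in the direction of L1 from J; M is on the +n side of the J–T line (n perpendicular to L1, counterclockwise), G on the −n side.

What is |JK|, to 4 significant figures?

53.06

The slot axis is L1's direction at 68.2°, so u = (cos 68.2°, sin 68.2°) = (0.3714, 0.9285) and n = (−sin 68.2°, cos 68.2°) = (-0.9285, 0.3714). J is at the origin and T lies 50.2 along u from J, so T = 50.2·u = (18.64, 46.61). Tangency of A1 to both parallel lines with radius 17.2 puts M and G at J ± 17.2·n: M = (-15.97, 6.388), G = (15.97, -6.388). Equal radii place K and A the same way about T: K = T + 17.2·n = (2.673, 53.00), A = T − 17.2·n = (34.61, 40.22). Then |JK| = |K − J| = 53.06.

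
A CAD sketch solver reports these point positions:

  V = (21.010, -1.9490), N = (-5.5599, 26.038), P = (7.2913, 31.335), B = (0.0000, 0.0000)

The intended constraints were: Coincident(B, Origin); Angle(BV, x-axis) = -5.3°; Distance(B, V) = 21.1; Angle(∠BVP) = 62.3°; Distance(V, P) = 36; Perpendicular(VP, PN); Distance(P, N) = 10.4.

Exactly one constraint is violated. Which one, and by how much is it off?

Distance(P, N) = 10.4 — off by 3.50.

B = (0.00, 0.00) ✓; BV at -5.300° ✓; |BV| = 21.10 ✓; ∠BVP = 62.30° ✓; |VP| = 36.00 ✓; ∠(VP, PN) = 90.00° ✓; |PN| = 13.90 ✗.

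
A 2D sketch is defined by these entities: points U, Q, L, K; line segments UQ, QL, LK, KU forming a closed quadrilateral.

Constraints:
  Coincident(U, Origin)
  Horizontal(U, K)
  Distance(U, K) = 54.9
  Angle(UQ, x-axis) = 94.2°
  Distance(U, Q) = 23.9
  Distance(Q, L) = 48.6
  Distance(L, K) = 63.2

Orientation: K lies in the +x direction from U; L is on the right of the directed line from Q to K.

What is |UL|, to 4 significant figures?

24.95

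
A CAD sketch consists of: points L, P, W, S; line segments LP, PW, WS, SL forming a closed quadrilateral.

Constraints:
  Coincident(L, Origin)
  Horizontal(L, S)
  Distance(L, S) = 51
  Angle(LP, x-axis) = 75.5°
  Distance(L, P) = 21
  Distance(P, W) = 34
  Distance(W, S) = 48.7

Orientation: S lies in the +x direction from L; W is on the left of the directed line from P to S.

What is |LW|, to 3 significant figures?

53.0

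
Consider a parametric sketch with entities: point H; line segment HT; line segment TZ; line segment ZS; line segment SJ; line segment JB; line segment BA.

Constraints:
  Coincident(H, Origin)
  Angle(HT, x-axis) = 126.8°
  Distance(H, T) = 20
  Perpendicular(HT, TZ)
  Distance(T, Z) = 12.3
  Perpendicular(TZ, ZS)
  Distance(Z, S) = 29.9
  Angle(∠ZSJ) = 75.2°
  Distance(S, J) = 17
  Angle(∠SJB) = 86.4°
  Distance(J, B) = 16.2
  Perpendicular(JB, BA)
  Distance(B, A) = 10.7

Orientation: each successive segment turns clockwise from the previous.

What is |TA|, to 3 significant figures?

17.5

H is at the origin; HT runs at 126.8° with length 20.0, so T = (-12.0, 16.0). HT ⟂ TZ, so TZ runs at 36.8°; with |TZ| = 12.3, Z = (-2.13, 23.4). TZ ⟂ ZS, so ZS runs at -53.2°; with |ZS| = 29.9, S = (15.8, -0.559). ∠ZSJ = 75.2° gives SJ at -158° from the x-axis; with |SJ| = 17.0, J = (0.0172, -6.93). ∠SJB = 86.4° gives JB at 108° from the x-axis; with |JB| = 16.2, B = (-5.10, 8.44). JB ⟂ BA, so BA runs at 18.4°; with |BA| = 10.7, A = (5.06, 11.8). Then |TA| = |A − T| = 17.5.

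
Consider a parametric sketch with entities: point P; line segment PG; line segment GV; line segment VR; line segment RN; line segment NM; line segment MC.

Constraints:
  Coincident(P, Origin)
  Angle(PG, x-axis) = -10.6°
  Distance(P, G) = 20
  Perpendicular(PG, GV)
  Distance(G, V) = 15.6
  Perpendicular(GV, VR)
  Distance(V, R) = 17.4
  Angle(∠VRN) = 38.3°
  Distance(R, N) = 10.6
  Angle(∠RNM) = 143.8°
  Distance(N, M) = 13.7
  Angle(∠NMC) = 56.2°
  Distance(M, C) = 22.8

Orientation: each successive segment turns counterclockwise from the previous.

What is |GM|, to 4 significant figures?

9.694

∠VRN = 38.3° gives RN at -48.90° from the x-axis; with |RN| = 10.6, N = (12.39, 6.868). ∠RNM = 143.8° gives NM at -12.70° from the x-axis; with |NM| = 13.7, M = (25.76, 3.856). Then |GM| = |M − G| = 9.694.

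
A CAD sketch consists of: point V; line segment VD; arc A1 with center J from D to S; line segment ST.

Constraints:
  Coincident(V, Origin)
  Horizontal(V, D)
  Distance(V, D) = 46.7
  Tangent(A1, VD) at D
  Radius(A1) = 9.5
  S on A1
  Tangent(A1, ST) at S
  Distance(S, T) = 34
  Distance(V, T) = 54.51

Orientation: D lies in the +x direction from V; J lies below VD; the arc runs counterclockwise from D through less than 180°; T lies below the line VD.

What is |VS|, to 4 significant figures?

38.23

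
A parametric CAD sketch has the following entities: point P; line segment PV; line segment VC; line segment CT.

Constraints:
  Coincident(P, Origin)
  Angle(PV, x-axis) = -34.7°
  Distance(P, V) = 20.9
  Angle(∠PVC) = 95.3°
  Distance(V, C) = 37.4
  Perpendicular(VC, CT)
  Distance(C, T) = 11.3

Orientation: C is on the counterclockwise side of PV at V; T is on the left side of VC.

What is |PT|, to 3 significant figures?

40.5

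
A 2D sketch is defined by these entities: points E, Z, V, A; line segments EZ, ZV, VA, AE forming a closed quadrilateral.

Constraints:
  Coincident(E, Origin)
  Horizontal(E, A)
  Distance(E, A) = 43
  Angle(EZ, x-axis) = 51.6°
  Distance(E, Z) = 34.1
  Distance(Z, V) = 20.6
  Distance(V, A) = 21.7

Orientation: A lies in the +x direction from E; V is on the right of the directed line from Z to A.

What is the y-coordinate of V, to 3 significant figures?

6.15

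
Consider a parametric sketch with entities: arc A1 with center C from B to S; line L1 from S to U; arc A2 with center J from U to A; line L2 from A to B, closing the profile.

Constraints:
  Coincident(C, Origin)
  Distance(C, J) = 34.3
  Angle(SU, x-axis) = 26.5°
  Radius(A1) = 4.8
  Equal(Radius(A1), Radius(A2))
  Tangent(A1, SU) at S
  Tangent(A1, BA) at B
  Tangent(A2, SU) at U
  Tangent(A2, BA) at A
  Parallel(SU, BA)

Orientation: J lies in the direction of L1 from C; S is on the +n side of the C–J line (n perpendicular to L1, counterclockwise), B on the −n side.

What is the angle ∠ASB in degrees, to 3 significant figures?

74.4°

Tangency of A1 to both parallel lines with radius 4.8 puts S and B at C ± 4.8·n: S = (-2.14, 4.30), B = (2.14, -4.30). Equal radii place U and A the same way about J: U = J + 4.8·n = (28.6, 19.6), A = J − 4.8·n = (32.8, 11.0). Then cos ∠ASB = SA·SB / (|SA||SB|), giving 74.4°.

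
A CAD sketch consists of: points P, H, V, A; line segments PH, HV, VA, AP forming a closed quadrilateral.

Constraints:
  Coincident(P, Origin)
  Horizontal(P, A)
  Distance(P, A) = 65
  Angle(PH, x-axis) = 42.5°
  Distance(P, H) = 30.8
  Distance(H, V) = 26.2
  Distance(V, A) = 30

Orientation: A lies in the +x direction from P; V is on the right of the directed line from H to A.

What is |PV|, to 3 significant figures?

35.2

P is at the origin; PA is horizontal with |PA| = 65.0 and A in +x, so A = (65.0, 0). PH runs at 42.5° with |PH| = 30.8, so H = (22.7, 20.8). V is determined by |HV| = 26.2 and |VA| = 30.0 together: it lies at the intersection of circle(H, 26.2) and circle(A, 30.0). With |HA| = 47.1, the foot of the radical line on HA is 21.3 from H and the perpendicular offset is √(26.2² − 21.3²) = 15.3. Taking the right-of-HA solution: V = (35.1, -2.28).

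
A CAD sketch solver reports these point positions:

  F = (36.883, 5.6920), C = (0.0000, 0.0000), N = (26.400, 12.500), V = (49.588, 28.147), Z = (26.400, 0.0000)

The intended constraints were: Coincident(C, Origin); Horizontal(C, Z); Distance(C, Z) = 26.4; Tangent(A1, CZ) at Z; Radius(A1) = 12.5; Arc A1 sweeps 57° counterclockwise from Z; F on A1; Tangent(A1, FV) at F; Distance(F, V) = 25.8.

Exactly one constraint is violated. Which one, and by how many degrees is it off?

Tangent(A1, FV) at F — off by 3.50°.

C = (0.00, 0.00) ✓; C.y = 0.00, Z.y = 0.00 ✓; |CZ| = 26.40 ✓; ∠(NZ, ZC) = 90.00° ✓; |NZ| = 12.50 ✓; bearing(N→F) − bearing(N→Z) = 57.00° ✓; |NF| = 12.50 ✓; ∠(NF, FV) = 86.50° ✗; |FV| = 25.80 ✓.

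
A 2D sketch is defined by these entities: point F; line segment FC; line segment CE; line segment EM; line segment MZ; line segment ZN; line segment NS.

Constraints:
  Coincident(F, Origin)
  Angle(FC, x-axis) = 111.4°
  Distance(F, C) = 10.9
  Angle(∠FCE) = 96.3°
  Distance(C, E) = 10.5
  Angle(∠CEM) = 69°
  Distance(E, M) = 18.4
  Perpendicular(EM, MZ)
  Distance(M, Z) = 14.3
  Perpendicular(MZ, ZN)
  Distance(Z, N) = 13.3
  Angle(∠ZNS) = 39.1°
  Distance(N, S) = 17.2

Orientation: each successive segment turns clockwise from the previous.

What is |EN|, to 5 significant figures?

15.182

F is at the origin; FC runs at 111.4° with length 10.9, so C = (-3.9772, 10.149). ∠FCE = 96.3° gives CE at 27.700° from the x-axis; with |CE| = 10.5, E = (5.3195, 15.029). ∠CEM = 69.0° gives EM at -83.300° from the x-axis; with |EM| = 18.4, M = (7.4662, -3.2450). The perpendicularity gives MZ at right angles to EM, so MZ runs at -173.30°; with |MZ| = 14.3, Z = (-6.7361, -4.9134). The perpendicularity gives ZN at right angles to MZ, so ZN runs at 96.700°; with |ZN| = 13.3, N = (-8.2878, 8.2958). Then |EN| = |N − E| = 15.182.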